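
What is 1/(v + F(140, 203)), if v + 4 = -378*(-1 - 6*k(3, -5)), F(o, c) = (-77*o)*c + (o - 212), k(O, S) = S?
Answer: -1/2199378 ≈ -4.5467e-7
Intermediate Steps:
F(o, c) = -212 + o - 77*c*o (F(o, c) = -77*c*o + (-212 + o) = -212 + o - 77*c*o)
v = -10966 (v = -4 - 378*(-1 - 6*(-5)) = -4 - 378*(-1 + 30) = -4 - 378*29 = -4 - 10962 = -10966)
1/(v + F(140, 203)) = 1/(-10966 + (-212 + 140 - 77*203*140)) = 1/(-10966 + (-212 + 140 - 2188340)) = 1/(-10966 - 2188412) = 1/(-2199378) = -1/2199378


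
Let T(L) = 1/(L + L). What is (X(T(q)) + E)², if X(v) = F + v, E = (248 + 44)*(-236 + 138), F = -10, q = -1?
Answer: 3277906009/4 ≈ 8.1948e+8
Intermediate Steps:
T(L) = 1/(2*L)
E = -28616 (E = 292*(-98) = -28616)
X(v) = -10 + v
(X(T(q)) + E)² = ((-10 + (½)/(-1)) - 28616)² = ((-10 + (½)*(-1)) - 28616)² = ((-10 - ½) - 28616)² = (-21/2 - 28616)² = (-57253/2)² = 3277906009/4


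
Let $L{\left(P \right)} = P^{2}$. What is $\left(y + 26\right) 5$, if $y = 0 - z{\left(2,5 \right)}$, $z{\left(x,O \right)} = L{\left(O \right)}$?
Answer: $5$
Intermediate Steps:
$z{\left(x,O \right)} = O^{2}$
$y = -25$ ($y = 0 - 5^{2} = 0 - 25 = -25$)
$\left(y + 26\right) 5 = \left(-25 + 26\right) 5 = 1 \cdot 5 = 5$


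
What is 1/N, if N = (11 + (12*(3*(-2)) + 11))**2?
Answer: 1/2500 ≈ 0.00040000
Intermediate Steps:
N = 2500 (N = (11 + (12*(-6) + 11))**2 = (11 + (-72 + 11))**2 = (11 - 61)**2 = (-50)**2 = 2500)
1/N = 1/2500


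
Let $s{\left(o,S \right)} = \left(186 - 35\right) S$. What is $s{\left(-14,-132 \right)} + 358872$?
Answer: $338940$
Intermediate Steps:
$s{\left(o,S \right)} = 151 S$ ($s{\left(o,S \right)} = \left(186 - 35\right) S = 151 S$)
$s{\left(-14,-132 \right)} + 358872 = 151 \left(-132\right) + 358872 = -19932 + 358872 = 338940$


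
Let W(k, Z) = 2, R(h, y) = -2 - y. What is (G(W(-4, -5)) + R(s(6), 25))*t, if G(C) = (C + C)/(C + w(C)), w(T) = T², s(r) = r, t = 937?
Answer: -74023/3 ≈ -24674.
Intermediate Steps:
G(C) = 2*C/(C + C²) (G(C) = (C + C)/(C + C²) = (2*C)/(C + C²) = 2*C/(C + C²))
(G(W(-4, -5)) + R(s(6), 25))*t = (2/(1 + 2) + (-2 - 1*25))*937 = (2/3 + (-2 - 25))*937 = (2*(⅓) - 27)*937 = (⅔ - 27)*937 = -79/3*937 = -74023/3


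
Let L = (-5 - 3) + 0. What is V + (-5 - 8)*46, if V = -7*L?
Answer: -542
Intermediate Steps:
L = -8 (L = -8 + 0 = -8)
V = 56 (V = -7*(-8) = 56)
V + (-5 - 8)*46 = 56 + (-5 - 8)*46 = 56 - 13*46 = 56 - 598 = -542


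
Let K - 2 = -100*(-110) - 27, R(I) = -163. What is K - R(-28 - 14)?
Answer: 11138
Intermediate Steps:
K = 10975 (K = 2 + (-100*(-110) - 27) = 2 + (11000 - 27) = 2 + 10973 = 10975)
K - R(-28 - 14) = 10975 - 1*(-163) = 10975 + 163 = 11138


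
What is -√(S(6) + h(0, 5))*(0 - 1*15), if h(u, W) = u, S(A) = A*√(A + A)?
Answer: 30*3^(¾) ≈ 68.385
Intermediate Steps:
S(A) = √2*A^(3/2) (S(A) = A*√(2*A) = A*(√2*√A) = √2*A^(3/2))
-√(S(6) + h(0, 5))*(0 - 1*15) = -√(√2*6^(3/2) + 0)*(0 - 1*15) = -√(√2*(6*√6) + 0)*(0 - 15) = -√(12*√3 + 0)*(-15) = -√(12*√3)*(-15) = -2*3^(¾)*(-15) = -(-30)*3^(¾) = 30*3^(¾)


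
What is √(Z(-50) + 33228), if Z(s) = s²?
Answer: 4*√2233 ≈ 189.02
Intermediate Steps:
√(Z(-50) + 33228) = √((-50)² + 33228) = √(2500 + 33228) = √35728 = 4*√2233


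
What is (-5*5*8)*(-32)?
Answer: 6400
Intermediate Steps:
(-5*5*8)*(-32) = -25*8*(-32) = -200*(-32) = 6400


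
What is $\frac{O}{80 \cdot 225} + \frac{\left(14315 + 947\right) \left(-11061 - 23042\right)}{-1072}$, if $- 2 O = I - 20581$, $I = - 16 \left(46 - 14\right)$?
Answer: $\frac{5826275531}{12000} \approx 4.8552 \cdot 10^{5}$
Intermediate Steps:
$I = -512$ ($I = \left(-16\right) 32 = -512$)
$O = \frac{21093}{2}$ ($O = - \frac{-512 - 20581}{2} = \left(- \frac{1}{2}\right) \left(-21093\right) = \frac{21093}{2} \approx 10547.0$)
$\frac{O}{80 \cdot 225} + \frac{\left(14315 + 947\right) \left(-11061 - 23042\right)}{-1072} = \frac{21093}{2 \cdot 80 \cdot 225} + \frac{\left(14315 + 947\right) \left(-11061 - 23042\right)}{-1072} = \frac{21093}{2 \cdot 18000} + 15262 \left(-34103\right) \left(- \frac{1}{1072}\right) = \frac{21093}{2} \cdot \frac{1}{18000} - - \frac{3884179}{8} = \frac{7031}{12000} + \frac{3884179}{8} = \frac{5826275531}{12000}$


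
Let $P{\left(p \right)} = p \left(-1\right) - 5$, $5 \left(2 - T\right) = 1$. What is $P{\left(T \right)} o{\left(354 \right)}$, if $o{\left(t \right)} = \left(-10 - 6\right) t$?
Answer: $\frac{192576}{5} \approx 38515.0$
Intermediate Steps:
$T = \frac{9}{5}$ ($T = 2 - \frac{1}{5} = \frac{9}{5} \approx 1.8$)
$o{\left(t \right)} = - 16 t$
$P{\left(p \right)} = -5 - p$ ($P{\left(p \right)} = - p - 5 = -5 - p$)
$P{\left(T \right)} o{\left(354 \right)} = \left(-5 - \frac{9}{5}\right) \left(\left(-16\right) 354\right) = \left(-5 - \frac{9}{5}\right) \left(-5664\right) = \left(- \frac{34}{5}\right) \left(-5664\right) = \frac{192576}{5}$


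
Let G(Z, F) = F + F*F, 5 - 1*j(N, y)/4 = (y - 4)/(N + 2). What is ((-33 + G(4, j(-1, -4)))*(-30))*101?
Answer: -8250690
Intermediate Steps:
j(N, y) = 20 - 4*(-4 + y)/(2 + N) (j(N, y) = 20 - 4*(y - 4)/(N + 2) = 20 - 4*(-4 + y)/(2 + N))
G(Z, F) = F + F²
((-33 + G(4, j(-1, -4)))*(-30))*101 = ((-33 + (4*(14 - 1*(-4) + 5*(-1))/(2 - 1))*(1 + 4*(14 - 1*(-4) + 5*(-1))/(2 - 1)))*(-30))*101 = ((-33 + (4*(14 + 4 - 5)/1)*(1 + 4*(14 + 4 - 5)/1))*(-30))*101 = ((-33 + (4*1*13)*(1 + 4*1*13))*(-30))*101 = ((-33 + 52*(1 + 52))*(-30))*101 = ((-33 + 52*53)*(-30))*101 = ((-33 + 2756)*(-30))*101 = (2723*(-30))*101 = -81690*101 = -8250690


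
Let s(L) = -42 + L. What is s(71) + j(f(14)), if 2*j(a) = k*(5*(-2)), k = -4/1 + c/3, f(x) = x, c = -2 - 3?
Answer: 172/3 ≈ 57.333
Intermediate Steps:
c = -5
k = -17/3 (k = -4/1 - 5/3 = -4*1 - 5*1/3 = -4 - 5/3 = -17/3 ≈ -5.6667)
j(a) = 85/3 (j(a) = (-85*(-2)/3)/2 = (-17/3*(-10))/2 = (1/2)*(170/3) = 85/3)
s(71) + j(f(14)) = (-42 + 71) + 85/3 = 29 + 85/3 = 172/3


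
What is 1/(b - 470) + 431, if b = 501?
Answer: 13362/31 ≈ 431.03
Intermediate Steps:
1/(b - 470) + 431 = 1/(501 - 470) + 431 = 1/31 + 431 = 13362/31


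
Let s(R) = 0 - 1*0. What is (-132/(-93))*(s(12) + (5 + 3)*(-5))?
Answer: -1760/31 ≈ -56.774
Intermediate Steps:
s(R) = 0 (s(R) = 0 + 0 = 0)
(-132/(-93))*(s(12) + (5 + 3)*(-5)) = (-132/(-93))*(0 + (5 + 3)*(-5)) = (-132*(-1)/93)*(0 + 8*(-5)) = (-1*(-44/31))*(0 - 40) = (44/31)*(-40) = -1760/31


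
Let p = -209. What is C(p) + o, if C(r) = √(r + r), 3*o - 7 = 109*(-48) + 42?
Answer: -5183/3 + I*√418 ≈ -1727.7 + 20.445*I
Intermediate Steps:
o = -5183/3 (o = 7/3 + (109*(-48) + 42)/3 = 7/3 + (-5232 + 42)/3 = 7/3 + (⅓)*(-5190) = 7/3 - 1730 = -5183/3 ≈ -1727.7)
C(r) = √2*√r (C(r) = √(2*r) = √2*√r)
C(p) + o = √2*√(-209) - 5183/3 = √2*(I*√209) - 5183/3 = I*√418 - 5183/3 = -5183/3 + I*√418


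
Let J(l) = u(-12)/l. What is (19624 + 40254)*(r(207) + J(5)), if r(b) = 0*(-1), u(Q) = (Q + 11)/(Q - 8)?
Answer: 29939/50 ≈ 598.78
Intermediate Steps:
u(Q) = (11 + Q)/(-8 + Q)
r(b) = 0
J(l) = 1/(20*l) (J(l) = ((11 - 12)/(-8 - 12))/l = (-1/(-20))/l = (-1/20*(-1))/l = 1/(20*l))
(19624 + 40254)*(r(207) + J(5)) = (19624 + 40254)*(0 + (1/20)/5) = 59878*(0 + (1/20)*(1/5)) = 59878*(0 + 1/100) = 59878*(1/100) = 29939/50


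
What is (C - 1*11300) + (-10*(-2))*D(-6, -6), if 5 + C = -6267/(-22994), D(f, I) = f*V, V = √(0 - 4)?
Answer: -259940903/22994 - 240*I ≈ -11305.0 - 240.0*I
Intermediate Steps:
V = 2*I (V = √(-4) = 2*I ≈ 2.0*I)
D(f, I) = 2*I*f (D(f, I) = f*(2*I) = 2*I*f)
C = -108703/22994 (C = -5 - 6267/(-22994) = -5 - 6267*(-1/22994) = -5 + 6267/22994 = -108703/22994 ≈ -4.7274)
(C - 1*11300) + (-10*(-2))*D(-6, -6) = (-108703/22994 - 1*11300) + (-10*(-2))*(2*I*(-6)) = (-108703/22994 - 11300) + 20*(-12*I) = -259940903/22994 - 240*I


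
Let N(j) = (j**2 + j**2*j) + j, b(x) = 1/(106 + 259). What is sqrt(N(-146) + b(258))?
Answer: I*sqrt(411793944985)/365 ≈ 1758.1*I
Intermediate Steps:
b(x) = 1/365
N(j) = j + j**2 + j**3 (N(j) = (j**2 + j**3) + j = j + j**2 + j**3)
sqrt(N(-146) + b(258)) = sqrt(-146*(1 - 146 + (-146)**2) + 1/365) = sqrt(-146*(1 - 146 + 21316) + 1/365) = sqrt(-146*21171 + 1/365) = sqrt(-3090966 + 1/365) = sqrt(-1128202589/365) = I*sqrt(411793944985)/365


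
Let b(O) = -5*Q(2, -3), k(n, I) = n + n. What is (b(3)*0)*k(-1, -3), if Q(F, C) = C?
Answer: 0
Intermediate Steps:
k(n, I) = 2*n
b(O) = 15 (b(O) = -5*(-3) = 15)
(b(3)*0)*k(-1, -3) = (15*0)*(2*(-1)) = 0*(-2) = 0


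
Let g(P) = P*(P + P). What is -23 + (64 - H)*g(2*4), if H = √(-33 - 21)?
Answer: 8169 - 384*I*√6 ≈ 8169.0 - 940.6*I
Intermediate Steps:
H = 3*I*√6 (H = √(-54) = 3*I*√6 ≈ 7.3485*I)
g(P) = 2*P² (g(P) = P*(2*P) = 2*P²)
-23 + (64 - H)*g(2*4) = -23 + (64 - 3*I*√6)*(2*(2*4)²) = -23 + (64 - 3*I*√6)*(2*8²) = -23 + (64 - 3*I*√6)*(2*64) = -23 + (64 - 3*I*√6)*128 = -23 + (8192 - 384*I*√6) = 8169 - 384*I*√6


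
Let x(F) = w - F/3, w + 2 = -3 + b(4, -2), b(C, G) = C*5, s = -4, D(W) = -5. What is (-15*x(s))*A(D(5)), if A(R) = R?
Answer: 1225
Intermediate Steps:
b(C, G) = 5*C
w = 15 (w = -2 + (-3 + 5*4) = -2 + (-3 + 20) = -2 + 17 = 15)
x(F) = 15 - F/3
(-15*x(s))*A(D(5)) = -15*(15 - ⅓*(-4))*(-5) = -15*(15 + 4/3)*(-5) = -15*49/3*(-5) = -245*(-5) = 1225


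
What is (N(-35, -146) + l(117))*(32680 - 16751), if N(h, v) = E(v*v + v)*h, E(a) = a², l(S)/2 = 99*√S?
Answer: -249860884283500 + 9461826*√13 ≈ -2.4986e+14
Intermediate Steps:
l(S) = 198*√S (l(S) = 2*(99*√S) = 198*√S)
N(h, v) = h*(v + v²)² (N(h, v) = (v*v + v)²*h = (v² + v)²*h = (v + v²)²*h = h*(v + v²)²)
(N(-35, -146) + l(117))*(32680 - 16751) = (-35*(-146)²*(1 - 146)² + 198*√117)*(32680 - 16751) = (-35*21316*(-145)² + 198*(3*√13))*15929 = (-35*21316*21025 + 594*√13)*15929 = (-15685911500 + 594*√13)*15929 = -249860884283500 + 9461826*√13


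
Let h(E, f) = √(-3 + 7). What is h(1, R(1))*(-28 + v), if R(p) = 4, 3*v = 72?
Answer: -8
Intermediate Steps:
v = 24 (v = (⅓)*72 = 24)
h(E, f) = 2 (h(E, f) = √4 = 2)
h(1, R(1))*(-28 + v) = 2*(-28 + 24) = 2*(-4) = -8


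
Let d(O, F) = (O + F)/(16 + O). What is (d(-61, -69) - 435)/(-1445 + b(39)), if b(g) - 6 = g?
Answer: 3889/12600 ≈ 0.30865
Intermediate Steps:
b(g) = 6 + g
d(O, F) = (F + O)/(16 + O)
(d(-61, -69) - 435)/(-1445 + b(39)) = ((-69 - 61)/(16 - 61) - 435)/(-1445 + (6 + 39)) = (-130/(-45) - 435)/(-1445 + 45) = (-1/45*(-130) - 435)/(-1400) = (26/9 - 435)*(-1/1400) = -3889/9*(-1/1400) = 3889/12600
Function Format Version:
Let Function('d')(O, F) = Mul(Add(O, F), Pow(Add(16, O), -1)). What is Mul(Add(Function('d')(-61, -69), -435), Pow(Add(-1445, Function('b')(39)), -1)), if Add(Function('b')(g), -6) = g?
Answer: Rational(3889, 12600) ≈ 0.30865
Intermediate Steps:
Function('b')(g) = Add(6, g)
Function('d')(O, F) = Mul(Pow(Add(16, O), -1), Add(F, O)) (Function('d')(O, F) = Mul(Add(F, O), Pow(Add(16, O), -1)) = Mul(Pow(Add(16, O), -1), Add(F, O)))
Mul(Add(Function('d')(-61, -69), -435), Pow(Add(-1445, Function('b')(39)), -1)) = Mul(Add(Mul(Pow(Add(16, -61), -1), Add(-69, -61)), -435), Pow(Add(-1445, Add(6, 39)), -1)) = Mul(Add(Mul(Pow(-45, -1), -130), -435), Pow(Add(-1445, 45), -1)) = Mul(Add(Mul(Rational(-1, 45), -130), -435), Pow(-1400, -1)) = Mul(Add(Rational(26, 9), -435), Rational(-1, 1400)) = Mul(Rational(-3889, 9), Rational(-1, 1400)) = Rational(3889, 12600)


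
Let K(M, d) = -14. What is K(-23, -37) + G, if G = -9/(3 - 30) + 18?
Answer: 13/3 ≈ 4.3333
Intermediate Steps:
G = 55/3 (G = -9/(-27) + 18 = -1/27*(-9) + 18 = ⅓ + 18 = 55/3 ≈ 18.333)
K(-23, -37) + G = -14 + 55/3 = 13/3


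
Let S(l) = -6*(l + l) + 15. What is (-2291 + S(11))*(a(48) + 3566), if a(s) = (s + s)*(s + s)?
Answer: -30779056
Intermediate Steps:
a(s) = 4*s² (a(s) = (2*s)*(2*s) = 4*s²)
S(l) = 15 - 12*l (S(l) = -12*l + 15 = 15 - 12*l)
(-2291 + S(11))*(a(48) + 3566) = (-2291 + (15 - 12*11))*(4*48² + 3566) = (-2291 + (15 - 132))*(4*2304 + 3566) = (-2291 - 117)*(9216 + 3566) = -2408*12782 = -30779056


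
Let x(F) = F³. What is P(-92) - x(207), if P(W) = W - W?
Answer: -8869743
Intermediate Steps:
P(W) = 0
P(-92) - x(207) = 0 - 1*207³ = 0 - 1*8869743 = 0 - 8869743 = -8869743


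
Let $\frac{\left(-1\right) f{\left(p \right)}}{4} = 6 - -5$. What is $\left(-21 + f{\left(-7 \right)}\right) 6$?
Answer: $-390$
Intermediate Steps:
$f{\left(p \right)} = -44$ ($f{\left(p \right)} = - 4 \left(6 - -5\right) = - 4 \left(6 + 5\right) = \left(-4\right) 11 = -44$)
$\left(-21 + f{\left(-7 \right)}\right) 6 = \left(-21 - 44\right) 6 = \left(-65\right) 6 = -390$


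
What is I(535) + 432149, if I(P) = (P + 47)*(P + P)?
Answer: 1054889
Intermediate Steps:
I(P) = 2*P*(47 + P) (I(P) = (47 + P)*(2*P) = 2*P*(47 + P))
I(535) + 432149 = 2*535*(47 + 535) + 432149 = 2*535*582 + 432149 = 622740 + 432149 = 1054889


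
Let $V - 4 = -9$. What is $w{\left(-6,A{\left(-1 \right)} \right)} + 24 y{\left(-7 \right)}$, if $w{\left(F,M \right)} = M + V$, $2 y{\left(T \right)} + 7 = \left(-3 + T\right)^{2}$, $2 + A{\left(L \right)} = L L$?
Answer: $1110$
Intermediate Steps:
$A{\left(L \right)} = -2 + L^{2}$ ($A{\left(L \right)} = -2 + L L = -2 + L^{2}$)
$V = -5$ ($V = 4 - 9 = -5$)
$y{\left(T \right)} = - \frac{7}{2} + \frac{\left(-3 + T\right)^{2}}{2}$
$w{\left(F,M \right)} = -5 + M$ ($w{\left(F,M \right)} = M - 5 = -5 + M$)
$w{\left(-6,A{\left(-1 \right)} \right)} + 24 y{\left(-7 \right)} = \left(-5 - \left(2 - \left(-1\right)^{2}\right)\right) + 24 \left(- \frac{7}{2} + \frac{\left(-3 - 7\right)^{2}}{2}\right) = \left(-5 + \left(-2 + 1\right)\right) + 24 \left(- \frac{7}{2} + \frac{\left(-10\right)^{2}}{2}\right) = \left(-5 - 1\right) + 24 \left(- \frac{7}{2} + \frac{1}{2} \cdot 100\right) = -6 + 24 \left(- \frac{7}{2} + 50\right) = -6 + 24 \cdot \frac{93}{2} = -6 + 1116 = 1110$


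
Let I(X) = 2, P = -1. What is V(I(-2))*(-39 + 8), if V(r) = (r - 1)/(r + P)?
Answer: -31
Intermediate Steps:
V(r) = 1 (V(r) = (r - 1)/(r - 1) = (-1 + r)/(-1 + r) = 1)
V(I(-2))*(-39 + 8) = 1*(-39 + 8) = 1*(-31) = -31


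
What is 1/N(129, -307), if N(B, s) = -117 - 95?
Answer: -1/212 ≈ -0.0047170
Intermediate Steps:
N(B, s) = -212
1/N(129, -307) = 1/(-212) = -1/212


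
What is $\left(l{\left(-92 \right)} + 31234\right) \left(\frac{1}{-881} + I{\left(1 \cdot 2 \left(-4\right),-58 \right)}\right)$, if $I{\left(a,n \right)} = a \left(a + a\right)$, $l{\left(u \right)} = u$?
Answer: $\frac{3511789914}{881} \approx 3.9861 \cdot 10^{6}$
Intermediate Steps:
$I{\left(a,n \right)} = 2 a^{2}$ ($I{\left(a,n \right)} = a 2 a = 2 a^{2}$)
$\left(l{\left(-92 \right)} + 31234\right) \left(\frac{1}{-881} + I{\left(1 \cdot 2 \left(-4\right),-58 \right)}\right) = \left(-92 + 31234\right) \left(\frac{1}{-881} + 2 \left(1 \cdot 2 \left(-4\right)\right)^{2}\right) = 31142 \left(- \frac{1}{881} + 2 \left(2 \left(-4\right)\right)^{2}\right) = 31142 \left(- \frac{1}{881} + 2 \left(-8\right)^{2}\right) = 31142 \left(- \frac{1}{881} + 2 \cdot 64\right) = 31142 \left(- \frac{1}{881} + 128\right) = 31142 \cdot \frac{112767}{881} = \frac{3511789914}{881}$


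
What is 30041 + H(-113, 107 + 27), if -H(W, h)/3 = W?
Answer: 30380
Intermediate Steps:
H(W, h) = -3*W
30041 + H(-113, 107 + 27) = 30041 - 3*(-113) = 30041 + 339 = 30380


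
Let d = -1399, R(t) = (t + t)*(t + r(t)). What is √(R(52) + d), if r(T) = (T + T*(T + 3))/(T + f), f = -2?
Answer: 3*√27961/5 ≈ 100.33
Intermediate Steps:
r(T) = (T + T*(3 + T))/(-2 + T) (r(T) = (T + T*(T + 3))/(T - 2) = (T + T*(3 + T))/(-2 + T))
R(t) = 2*t*(t + t*(4 + t)/(-2 + t)) (R(t) = (t + t)*(t + t*(4 + t)/(-2 + t)) = (2*t)*(t + t*(4 + t)/(-2 + t)) = 2*t*(t + t*(4 + t)/(-2 + t)))
√(R(52) + d) = √(4*52²*(1 + 52)/(-2 + 52) - 1399) = √(4*2704*53/50 - 1399) = √(4*2704*(1/50)*53 - 1399) = √(286624/25 - 1399) = √(251649/25) = 3*√27961/5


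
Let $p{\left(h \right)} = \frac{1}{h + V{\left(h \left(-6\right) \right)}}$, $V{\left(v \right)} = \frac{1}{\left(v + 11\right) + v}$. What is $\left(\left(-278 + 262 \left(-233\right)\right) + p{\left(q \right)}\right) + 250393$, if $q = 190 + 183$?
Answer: $\frac{314883836101}{1665444} \approx 1.8907 \cdot 10^{5}$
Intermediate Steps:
$V{\left(v \right)} = \frac{1}{11 + 2 v}$ ($V{\left(v \right)} = \frac{1}{\left(11 + v\right) + v} = \frac{1}{11 + 2 v}$)
$q = 373$
$p{\left(h \right)} = \frac{1}{h + \frac{1}{11 - 12 h}}$ ($p{\left(h \right)} = \frac{1}{h + \frac{1}{11 + 2 h \left(-6\right)}} = \frac{1}{h + \frac{1}{11 + 2 \left(- 6 h\right)}} = \frac{1}{h + \frac{1}{11 - 12 h}}$)
$\left(\left(-278 + 262 \left(-233\right)\right) + p{\left(q \right)}\right) + 250393 = \left(\left(-278 + 262 \left(-233\right)\right) + \frac{11 - 4476}{1 + 373 \left(11 - 4476\right)}\right) + 250393 = \left(\left(-278 - 61046\right) + \frac{11 - 4476}{1 + 373 \left(11 - 4476\right)}\right) + 250393 = \left(-61324 + \frac{1}{1 + 373 \left(-4465\right)} \left(-4465\right)\right) + 250393 = \left(-61324 + \frac{1}{1 - 1665445} \left(-4465\right)\right) + 250393 = \left(-61324 + \frac{1}{-1665444} \left(-4465\right)\right) + 250393 = \left(-61324 - - \frac{4465}{1665444}\right) + 250393 = \left(-61324 + \frac{4465}{1665444}\right) + 250393 = - \frac{102131683391}{1665444} + 250393 = \frac{314883836101}{1665444}$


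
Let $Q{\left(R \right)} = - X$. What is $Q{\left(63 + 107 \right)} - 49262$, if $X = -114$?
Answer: $-49148$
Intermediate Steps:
$Q{\left(R \right)} = 114$ ($Q{\left(R \right)} = \left(-1\right) \left(-114\right) = 114$)
$Q{\left(63 + 107 \right)} - 49262 = 114 - 49262 = -49148$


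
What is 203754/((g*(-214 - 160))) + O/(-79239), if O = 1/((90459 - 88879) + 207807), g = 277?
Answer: -1690304113509160/859429142720907 ≈ -1.9668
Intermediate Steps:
O = 1/209387 (O = 1/(1580 + 207807) = 1/209387 ≈ 4.7758e-6)
203754/((g*(-214 - 160))) + O/(-79239) = 203754/((277*(-214 - 160))) + (1/209387)/(-79239) = 203754/((277*(-374))) + (1/209387)*(-1/79239) = 203754/(-103598) - 1/16591616493 = 203754*(-1/103598) - 1/16591616493 = -101877/51799 - 1/16591616493 = -1690304113509160/859429142720907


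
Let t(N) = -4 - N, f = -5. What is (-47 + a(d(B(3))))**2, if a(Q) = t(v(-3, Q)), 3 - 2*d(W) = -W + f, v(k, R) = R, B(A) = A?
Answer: 12769/4 ≈ 3192.3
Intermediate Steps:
d(W) = 4 + W/2 (d(W) = 3/2 - (-W - 5)/2 = 3/2 - (-5 - W)/2 = 3/2 + (5/2 + W/2) = 4 + W/2)
a(Q) = -4 - Q
(-47 + a(d(B(3))))**2 = (-47 + (-4 - (4 + (1/2)*3)))**2 = (-47 + (-4 - (4 + 3/2)))**2 = (-47 + (-4 - 1*11/2))**2 = (-47 + (-4 - 11/2))**2 = (-47 - 19/2)**2 = (-113/2)**2 = 12769/4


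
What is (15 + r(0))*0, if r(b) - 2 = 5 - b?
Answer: 0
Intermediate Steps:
r(b) = 7 - b (r(b) = 2 + (5 - b) = 7 - b)
(15 + r(0))*0 = (15 + (7 - 1*0))*0 = (15 + (7 + 0))*0 = (15 + 7)*0 = 22*0 = 0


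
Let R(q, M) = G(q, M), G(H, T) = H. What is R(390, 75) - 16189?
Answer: -15799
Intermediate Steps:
R(q, M) = q
R(390, 75) - 16189 = 390 - 16189 = -15799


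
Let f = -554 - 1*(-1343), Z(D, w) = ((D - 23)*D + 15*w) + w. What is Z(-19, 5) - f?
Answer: 89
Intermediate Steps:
Z(D, w) = 16*w + D*(-23 + D) (Z(D, w) = ((-23 + D)*D + 15*w) + w = (D*(-23 + D) + 15*w) + w = (15*w + D*(-23 + D)) + w = 16*w + D*(-23 + D))
f = 789 (f = -554 + 1343 = 789)
Z(-19, 5) - f = ((-19)**2 - 23*(-19) + 16*5) - 1*789 = (361 + 437 + 80) - 789 = 878 - 789 = 89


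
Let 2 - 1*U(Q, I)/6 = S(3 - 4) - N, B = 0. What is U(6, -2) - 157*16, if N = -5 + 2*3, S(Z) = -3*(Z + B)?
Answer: -2512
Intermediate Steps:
S(Z) = -3*Z (S(Z) = -3*(Z + 0) = -3*Z)
N = 1 (N = -5 + 6 = 1)
U(Q, I) = 0 (U(Q, I) = 12 - 6*(-3*(3 - 4) - 1*1) = 12 - 6*(-3*(-1) - 1) = 12 - 6*(3 - 1) = 12 - 6*2 = 12 - 12 = 0)
U(6, -2) - 157*16 = 0 - 157*16 = 0 - 2512 = -2512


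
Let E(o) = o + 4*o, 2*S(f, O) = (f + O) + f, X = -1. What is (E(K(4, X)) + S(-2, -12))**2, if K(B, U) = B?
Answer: 144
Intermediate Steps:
S(f, O) = f + O/2 (S(f, O) = ((f + O) + f)/2 = ((O + f) + f)/2 = (O + 2*f)/2 = f + O/2)
E(o) = 5*o
(E(K(4, X)) + S(-2, -12))**2 = (5*4 + (-2 + (1/2)*(-12)))**2 = (20 + (-2 - 6))**2 = (20 - 8)**2 = 12**2 = 144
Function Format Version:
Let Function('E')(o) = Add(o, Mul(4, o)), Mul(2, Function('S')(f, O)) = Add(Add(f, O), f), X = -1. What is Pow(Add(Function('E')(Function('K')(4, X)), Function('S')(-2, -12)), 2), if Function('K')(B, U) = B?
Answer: 144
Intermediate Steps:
Function('S')(f, O) = Add(f, Mul(Rational(1, 2), O)) (Function('S')(f, O) = Mul(Rational(1, 2), Add(Add(f, O), f)) = Mul(Rational(1, 2), Add(Add(O, f), f)) = Mul(Rational(1, 2), Add(O, Mul(2, f))) = Add(f, Mul(Rational(1, 2), O)))
Function('E')(o) = Mul(5, o)
Pow(Add(Function('E')(Function('K')(4, X)), Function('S')(-2, -12)), 2) = Pow(Add(Mul(5, 4), Add(-2, Mul(Rational(1, 2), -12))), 2) = Pow(Add(20, Add(-2, -6)), 2) = Pow(Add(20, -8), 2) = Pow(12, 2) = 144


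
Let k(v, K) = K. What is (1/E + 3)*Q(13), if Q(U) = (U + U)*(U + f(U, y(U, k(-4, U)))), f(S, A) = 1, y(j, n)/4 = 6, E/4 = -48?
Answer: 52325/48 ≈ 1090.1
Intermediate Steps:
E = -192 (E = 4*(-48) = -192)
y(j, n) = 24 (y(j, n) = 4*6 = 24)
Q(U) = 2*U*(1 + U) (Q(U) = (U + U)*(U + 1) = (2*U)*(1 + U) = 2*U*(1 + U))
(1/E + 3)*Q(13) = (1/(-192) + 3)*(2*13*(1 + 13)) = (-1/192 + 3)*(2*13*14) = (575/192)*364 = 52325/48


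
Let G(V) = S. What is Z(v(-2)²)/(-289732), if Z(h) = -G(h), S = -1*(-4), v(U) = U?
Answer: 1/72433 ≈ 1.3806e-5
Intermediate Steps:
S = 4
G(V) = 4
Z(h) = -4 (Z(h) = -1*4 = -4)
Z(v(-2)²)/(-289732) = -4/(-289732) = -4*(-1/289732) = 1/72433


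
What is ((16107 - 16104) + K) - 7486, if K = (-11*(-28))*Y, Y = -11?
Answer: -10871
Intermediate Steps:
K = -3388 (K = -11*(-28)*(-11) = 308*(-11) = -3388)
((16107 - 16104) + K) - 7486 = ((16107 - 16104) - 3388) - 7486 = (3 - 3388) - 7486 = -3385 - 7486 = -10871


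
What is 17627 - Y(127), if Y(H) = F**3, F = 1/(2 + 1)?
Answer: 475928/27 ≈ 17627.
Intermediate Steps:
F = 1/3 ≈ 0.33333
Y(H) = 1/27 (Y(H) = (1/3)**3 = 1/27)
17627 - Y(127) = 17627 - 1*1/27 = 17627 - 1/27 = 475928/27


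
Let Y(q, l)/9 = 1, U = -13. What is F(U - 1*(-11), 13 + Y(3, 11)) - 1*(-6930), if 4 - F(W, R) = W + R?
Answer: 6914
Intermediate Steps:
Y(q, l) = 9 (Y(q, l) = 9*1 = 9)
F(W, R) = 4 - R - W (F(W, R) = 4 - (W + R) = 4 - (R + W) = 4 + (-R - W) = 4 - R - W)
F(U - 1*(-11), 13 + Y(3, 11)) - 1*(-6930) = (4 - (13 + 9) - (-13 - 1*(-11))) - 1*(-6930) = (4 - 1*22 - (-13 + 11)) + 6930 = (4 - 22 - 1*(-2)) + 6930 = (4 - 22 + 2) + 6930 = -16 + 6930 = 6914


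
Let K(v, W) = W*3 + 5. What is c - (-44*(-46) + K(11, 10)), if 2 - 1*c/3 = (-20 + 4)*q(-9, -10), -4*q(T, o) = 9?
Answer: -2161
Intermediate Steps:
q(T, o) = -9/4 (q(T, o) = -¼*9 = -9/4)
K(v, W) = 5 + 3*W (K(v, W) = 3*W + 5 = 5 + 3*W)
c = -102 (c = 6 - 3*(-20 + 4)*(-9)/4 = 6 - (-48)*(-9)/4 = 6 - 3*36 = 6 - 108 = -102)
c - (-44*(-46) + K(11, 10)) = -102 - (-44*(-46) + (5 + 3*10)) = -102 - (2024 + (5 + 30)) = -102 - (2024 + 35) = -102 - 1*2059 = -102 - 2059 = -2161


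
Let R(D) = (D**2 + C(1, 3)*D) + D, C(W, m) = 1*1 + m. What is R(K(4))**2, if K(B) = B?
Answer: 1296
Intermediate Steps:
C(W, m) = 1 + m
R(D) = D**2 + 5*D (R(D) = (D**2 + (1 + 3)*D) + D = (D**2 + 4*D) + D = D**2 + 5*D)
R(K(4))**2 = (4*(5 + 4))**2 = (4*9)**2 = 36**2 = 1296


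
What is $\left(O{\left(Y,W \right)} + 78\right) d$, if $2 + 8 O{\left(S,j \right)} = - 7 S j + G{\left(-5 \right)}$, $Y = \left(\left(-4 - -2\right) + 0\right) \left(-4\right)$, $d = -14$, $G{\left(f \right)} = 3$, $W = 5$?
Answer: $- \frac{2415}{4} \approx -603.75$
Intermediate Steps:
$Y = 8$ ($Y = \left(\left(-4 + 2\right) + 0\right) \left(-4\right) = \left(-2 + 0\right) \left(-4\right) = \left(-2\right) \left(-4\right) = 8$)
$O{\left(S,j \right)} = \frac{1}{8} - \frac{7 S j}{8}$ ($O{\left(S,j \right)} = - \frac{1}{4} + \frac{- 7 S j + 3}{8} = - \frac{1}{4} + \frac{3 - 7 S j}{8} = - \frac{1}{4} - \left(- \frac{3}{8} + \frac{7 S j}{8}\right) = \frac{1}{8} - \frac{7 S j}{8}$)
$\left(O{\left(Y,W \right)} + 78\right) d = \left(\left(\frac{1}{8} - 7 \cdot 5\right) + 78\right) \left(-14\right) = \left(\left(\frac{1}{8} - 35\right) + 78\right) \left(-14\right) = \left(- \frac{279}{8} + 78\right) \left(-14\right) = \frac{345}{8} \left(-14\right) = - \frac{2415}{4}$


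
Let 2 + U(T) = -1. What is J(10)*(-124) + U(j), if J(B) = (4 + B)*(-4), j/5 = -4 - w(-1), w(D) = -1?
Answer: 6941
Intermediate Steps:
j = -15 (j = 5*(-4 - 1*(-1)) = 5*(-4 + 1) = 5*(-3) = -15)
J(B) = -16 - 4*B
U(T) = -3 (U(T) = -2 - 1 = -3)
J(10)*(-124) + U(j) = (-16 - 4*10)*(-124) - 3 = (-16 - 40)*(-124) - 3 = -56*(-124) - 3 = 6944 - 3 = 6941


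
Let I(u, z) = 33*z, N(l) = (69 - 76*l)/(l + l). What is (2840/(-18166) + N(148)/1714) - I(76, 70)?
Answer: -10645776792457/4608205552 ≈ -2310.2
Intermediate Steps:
N(l) = (69 - 76*l)/(2*l) (N(l) = (69 - 76*l)/((2*l)) = (69 - 76*l)*(1/(2*l)) = (69 - 76*l)/(2*l))
(2840/(-18166) + N(148)/1714) - I(76, 70) = (2840/(-18166) + (-38 + (69/2)/148)/1714) - 33*70 = (2840*(-1/18166) + (-38 + (69/2)*(1/148))*(1/1714)) - 1*2310 = (-1420/9083 + (-38 + 69/296)*(1/1714)) - 2310 = (-1420/9083 - 11179/296*1/1714) - 2310 = (-1420/9083 - 11179/507344) - 2310 = -821967337/4608205552 - 2310 = -10645776792457/4608205552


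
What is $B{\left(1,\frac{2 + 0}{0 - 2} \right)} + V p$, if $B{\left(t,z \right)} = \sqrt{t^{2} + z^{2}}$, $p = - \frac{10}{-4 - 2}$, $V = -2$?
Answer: $- \frac{10}{3} + \sqrt{2} \approx -1.9191$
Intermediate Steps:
$p = \frac{5}{3}$ ($p = - \frac{10}{-4 - 2} = - \frac{10}{-6} = \left(-10\right) \left(- \frac{1}{6}\right) = \frac{5}{3} \approx 1.6667$)
$B{\left(1,\frac{2 + 0}{0 - 2} \right)} + V p = \sqrt{1^{2} + \left(\frac{2 + 0}{0 - 2}\right)^{2}} - \frac{10}{3} = \sqrt{1 + \left(\frac{2}{-2}\right)^{2}} - \frac{10}{3} = \sqrt{1 + \left(2 \left(- \frac{1}{2}\right)\right)^{2}} - \frac{10}{3} = \sqrt{1 + \left(-1\right)^{2}} - \frac{10}{3} = \sqrt{1 + 1} - \frac{10}{3} = \sqrt{2} - \frac{10}{3} = - \frac{10}{3} + \sqrt{2}$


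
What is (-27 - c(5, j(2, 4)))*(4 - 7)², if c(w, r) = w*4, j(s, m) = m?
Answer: -423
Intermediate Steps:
c(w, r) = 4*w
(-27 - c(5, j(2, 4)))*(4 - 7)² = (-27 - 4*5)*(4 - 7)² = (-27 - 1*20)*(-3)² = (-27 - 20)*9 = -47*9 = -423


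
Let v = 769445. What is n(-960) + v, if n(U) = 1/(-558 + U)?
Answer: 1168017509/1518 ≈ 7.6945e+5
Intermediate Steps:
n(-960) + v = 1/(-558 - 960) + 769445 = 1/(-1518) + 769445 = -1/1518 + 769445 = 1168017509/1518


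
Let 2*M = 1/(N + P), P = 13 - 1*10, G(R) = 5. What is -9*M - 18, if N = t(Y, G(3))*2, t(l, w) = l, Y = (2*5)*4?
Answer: -2997/166 ≈ -18.054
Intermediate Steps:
P = 3 (P = 13 - 10 = 3)
Y = 40 (Y = 10*4 = 40)
N = 80 (N = 40*2 = 80)
M = 1/166 (M = 1/(2*(80 + 3)) = (½)/83 = (½)*(1/83) = 1/166 ≈ 0.0060241)
-9*M - 18 = -9*1/166 - 18 = -9/166 - 18 = -2997/166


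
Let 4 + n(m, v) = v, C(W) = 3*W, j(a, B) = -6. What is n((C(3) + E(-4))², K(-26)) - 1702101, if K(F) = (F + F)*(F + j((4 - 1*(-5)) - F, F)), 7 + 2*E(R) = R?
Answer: -1700441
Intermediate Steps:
E(R) = -7/2 + R/2
K(F) = 2*F*(-6 + F) (K(F) = (F + F)*(F - 6) = (2*F)*(-6 + F) = 2*F*(-6 + F))
n(m, v) = -4 + v
n((C(3) + E(-4))², K(-26)) - 1702101 = (-4 + 2*(-26)*(-6 - 26)) - 1702101 = (-4 + 2*(-26)*(-32)) - 1702101 = (-4 + 1664) - 1702101 = 1660 - 1702101 = -1700441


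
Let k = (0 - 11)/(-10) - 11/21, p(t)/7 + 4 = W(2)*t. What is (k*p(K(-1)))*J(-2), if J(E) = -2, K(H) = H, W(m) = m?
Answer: 242/5 ≈ 48.400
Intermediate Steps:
p(t) = -28 + 14*t (p(t) = -28 + 7*(2*t) = -28 + 14*t)
k = 121/210 (k = -11*(-⅒) - 11*1/21 = 11/10 - 11/21 = 121/210 ≈ 0.57619)
(k*p(K(-1)))*J(-2) = (121*(-28 + 14*(-1))/210)*(-2) = (121*(-28 - 14)/210)*(-2) = ((121/210)*(-42))*(-2) = -121/5*(-2) = 242/5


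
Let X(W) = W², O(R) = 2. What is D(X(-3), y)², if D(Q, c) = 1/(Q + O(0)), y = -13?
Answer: 1/121 ≈ 0.0082645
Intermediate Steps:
D(Q, c) = 1/(2 + Q) (D(Q, c) = 1/(Q + 2) = 1/(2 + Q))
D(X(-3), y)² = (1/(2 + (-3)²))² = (1/(2 + 9))² = (1/11)² = 1/121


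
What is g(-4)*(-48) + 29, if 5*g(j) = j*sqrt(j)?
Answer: 29 + 384*I/5 ≈ 29.0 + 76.8*I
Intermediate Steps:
g(j) = j**(3/2)/5 (g(j) = (j*sqrt(j))/5 = j**(3/2)/5)
g(-4)*(-48) + 29 = ((-4)**(3/2)/5)*(-48) + 29 = ((-8*I)/5)*(-48) + 29 = -8*I/5*(-48) + 29 = 384*I/5 + 29 = 29 + 384*I/5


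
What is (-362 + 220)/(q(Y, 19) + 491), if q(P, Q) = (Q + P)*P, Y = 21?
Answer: -142/1331 ≈ -0.10669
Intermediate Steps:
q(P, Q) = P*(P + Q) (q(P, Q) = (P + Q)*P = P*(P + Q))
(-362 + 220)/(q(Y, 19) + 491) = (-362 + 220)/(21*(21 + 19) + 491) = -142/(21*40 + 491) = -142/(840 + 491) = -142/1331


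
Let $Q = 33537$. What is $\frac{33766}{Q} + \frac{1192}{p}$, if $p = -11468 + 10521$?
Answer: $- \frac{7999702}{31759539} \approx -0.25188$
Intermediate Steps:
$p = -947$
$\frac{33766}{Q} + \frac{1192}{p} = \frac{33766}{33537} + \frac{1192}{-947} = 33766 \cdot \frac{1}{33537} + 1192 \left(- \frac{1}{947}\right) = \frac{33766}{33537} - \frac{1192}{947} = - \frac{7999702}{31759539}$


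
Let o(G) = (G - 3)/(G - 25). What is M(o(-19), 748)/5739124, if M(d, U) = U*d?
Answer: 187/2869562 ≈ 6.5167e-5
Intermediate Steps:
o(G) = (-3 + G)/(-25 + G)
M(o(-19), 748)/5739124 = (748*((-3 - 19)/(-25 - 19)))/5739124 = (748*(-22/(-44)))*(1/5739124) = (748*(-1/44*(-22)))*(1/5739124) = (748*(1/2))*(1/5739124) = 374*(1/5739124) = 187/2869562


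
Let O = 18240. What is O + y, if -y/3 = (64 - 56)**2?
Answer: 18048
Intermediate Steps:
y = -192 (y = -3*(64 - 56)**2 = -3*8**2 = -3*64 = -192)
O + y = 18240 - 192 = 18048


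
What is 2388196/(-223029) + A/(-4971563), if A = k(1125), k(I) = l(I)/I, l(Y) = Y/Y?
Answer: -1484133358818281/138600340540875 ≈ -10.708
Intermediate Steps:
l(Y) = 1
k(I) = 1/I
A = 1/1125 ≈ 0.00088889
2388196/(-223029) + A/(-4971563) = 2388196/(-223029) + (1/1125)/(-4971563) = 2388196*(-1/223029) + (1/1125)*(-1/4971563) = -2388196/223029 - 1/5593008375 = -1484133358818281/138600340540875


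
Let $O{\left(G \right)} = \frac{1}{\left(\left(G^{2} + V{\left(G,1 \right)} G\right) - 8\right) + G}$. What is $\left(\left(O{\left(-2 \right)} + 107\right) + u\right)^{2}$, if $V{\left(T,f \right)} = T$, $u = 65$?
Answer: $\frac{117649}{4} \approx 29412.0$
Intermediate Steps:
$O{\left(G \right)} = \frac{1}{-8 + G + 2 G^{2}}$ ($O{\left(G \right)} = \frac{1}{\left(\left(G^{2} + G G\right) - 8\right) + G} = \frac{1}{\left(\left(G^{2} + G^{2}\right) - 8\right) + G} = \frac{1}{\left(2 G^{2} - 8\right) + G} = \frac{1}{\left(-8 + 2 G^{2}\right) + G} = \frac{1}{-8 + G + 2 G^{2}}$)
$\left(\left(O{\left(-2 \right)} + 107\right) + u\right)^{2} = \left(\left(\frac{1}{-8 - 2 + 2 \left(-2\right)^{2}} + 107\right) + 65\right)^{2} = \left(\left(\frac{1}{-8 - 2 + 2 \cdot 4} + 107\right) + 65\right)^{2} = \left(\left(\frac{1}{-8 - 2 + 8} + 107\right) + 65\right)^{2} = \left(\left(\frac{1}{-2} + 107\right) + 65\right)^{2} = \left(\left(- \frac{1}{2} + 107\right) + 65\right)^{2} = \left(\frac{213}{2} + 65\right)^{2} = \left(\frac{343}{2}\right)^{2} = \frac{117649}{4}$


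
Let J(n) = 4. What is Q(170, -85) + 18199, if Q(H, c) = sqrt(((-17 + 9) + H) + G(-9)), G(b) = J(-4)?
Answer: 18199 + sqrt(166) ≈ 18212.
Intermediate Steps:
G(b) = 4
Q(H, c) = sqrt(-4 + H) (Q(H, c) = sqrt(((-17 + 9) + H) + 4) = sqrt((-8 + H) + 4) = sqrt(-4 + H))
Q(170, -85) + 18199 = sqrt(-4 + 170) + 18199 = sqrt(166) + 18199 = 18199 + sqrt(166)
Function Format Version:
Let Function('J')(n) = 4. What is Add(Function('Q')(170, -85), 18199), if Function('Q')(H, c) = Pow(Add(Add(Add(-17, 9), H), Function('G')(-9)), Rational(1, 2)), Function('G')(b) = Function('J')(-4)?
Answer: Add(18199, Pow(166, Rational(1, 2))) ≈ 18212.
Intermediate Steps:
Function('G')(b) = 4
Function('Q')(H, c) = Pow(Add(-4, H), Rational(1, 2)) (Function('Q')(H, c) = Pow(Add(Add(Add(-17, 9), H), 4), Rational(1, 2)) = Pow(Add(Add(-8, H), 4), Rational(1, 2)) = Pow(Add(-4, H), Rational(1, 2)))
Add(Function('Q')(170, -85), 18199) = Add(Pow(Add(-4, 170), Rational(1, 2)), 18199) = Add(Pow(166, Rational(1, 2)), 18199) = Add(18199, Pow(166, Rational(1, 2)))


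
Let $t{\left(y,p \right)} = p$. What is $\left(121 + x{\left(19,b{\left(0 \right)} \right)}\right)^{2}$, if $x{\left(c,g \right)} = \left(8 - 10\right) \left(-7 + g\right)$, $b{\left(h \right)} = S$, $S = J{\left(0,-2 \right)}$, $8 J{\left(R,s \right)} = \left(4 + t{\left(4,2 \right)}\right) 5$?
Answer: $\frac{65025}{4} \approx 16256.0$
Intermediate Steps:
$J{\left(R,s \right)} = \frac{15}{4}$ ($J{\left(R,s \right)} = \frac{\left(4 + 2\right) 5}{8} = \frac{6 \cdot 5}{8} = \frac{1}{8} \cdot 30 = \frac{15}{4}$)
$S = \frac{15}{4} \approx 3.75$
$b{\left(h \right)} = \frac{15}{4}$
$x{\left(c,g \right)} = 14 - 2 g$ ($x{\left(c,g \right)} = - 2 \left(-7 + g\right) = 14 - 2 g$)
$\left(121 + x{\left(19,b{\left(0 \right)} \right)}\right)^{2} = \left(121 + \left(14 - \frac{15}{2}\right)\right)^{2} = \left(121 + \frac{13}{2}\right)^{2} = \left(\frac{255}{2}\right)^{2} = \frac{65025}{4}$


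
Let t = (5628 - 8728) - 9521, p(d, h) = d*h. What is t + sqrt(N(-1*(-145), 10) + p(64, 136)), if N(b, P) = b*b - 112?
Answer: -12621 + sqrt(29617) ≈ -12449.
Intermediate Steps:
N(b, P) = -112 + b**2 (N(b, P) = b**2 - 112 = -112 + b**2)
t = -12621 (t = -3100 - 9521 = -12621)
t + sqrt(N(-1*(-145), 10) + p(64, 136)) = -12621 + sqrt((-112 + (-1*(-145))**2) + 64*136) = -12621 + sqrt((-112 + 145**2) + 8704) = -12621 + sqrt((-112 + 21025) + 8704) = -12621 + sqrt(20913 + 8704) = -12621 + sqrt(29617)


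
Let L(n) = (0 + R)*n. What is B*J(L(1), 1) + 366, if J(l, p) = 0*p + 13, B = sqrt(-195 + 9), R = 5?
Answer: 366 + 13*I*sqrt(186) ≈ 366.0 + 177.3*I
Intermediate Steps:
L(n) = 5*n (L(n) = (0 + 5)*n = 5*n)
B = I*sqrt(186) (B = sqrt(-186) = I*sqrt(186) ≈ 13.638*I)
J(l, p) = 13 (J(l, p) = 0 + 13 = 13)
B*J(L(1), 1) + 366 = (I*sqrt(186))*13 + 366 = 13*I*sqrt(186) + 366 = 366 + 13*I*sqrt(186)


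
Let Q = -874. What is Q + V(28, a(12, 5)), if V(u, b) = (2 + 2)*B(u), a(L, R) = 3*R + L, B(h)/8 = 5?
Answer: -714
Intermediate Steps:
B(h) = 40 (B(h) = 8*5 = 40)
a(L, R) = L + 3*R
V(u, b) = 160 (V(u, b) = (2 + 2)*40 = 4*40 = 160)
Q + V(28, a(12, 5)) = -874 + 160 = -714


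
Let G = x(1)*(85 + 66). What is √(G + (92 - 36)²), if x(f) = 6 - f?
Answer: √3891 ≈ 62.378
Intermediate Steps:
G = 755 (G = (6 - 1*1)*(85 + 66) = (6 - 1)*151 = 5*151 = 755)
√(G + (92 - 36)²) = √(755 + (92 - 36)²) = √(755 + 56²) = √(755 + 3136) = √3891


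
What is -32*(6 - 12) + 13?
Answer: 205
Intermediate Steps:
-32*(6 - 12) + 13 = -32*(-6) + 13 = 192 + 13 = 205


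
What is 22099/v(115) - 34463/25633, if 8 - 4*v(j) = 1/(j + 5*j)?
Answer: 1563249519623/141468527 ≈ 11050.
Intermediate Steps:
v(j) = 2 - 1/(24*j) (v(j) = 2 - 1/(4*(j + 5*j)) = 2 - 1/(6*j)/4 = 2 - 1/(24*j))
22099/v(115) - 34463/25633 = 22099/(2 - 1/24/115) - 34463/25633 = 22099/(2 - 1/24*1/115) - 34463*1/25633 = 22099/(2 - 1/2760) - 34463/25633 = 22099/(5519/2760) - 34463/25633 = 22099*(2760/5519) - 34463/25633 = 60993240/5519 - 34463/25633 = 1563249519623/141468527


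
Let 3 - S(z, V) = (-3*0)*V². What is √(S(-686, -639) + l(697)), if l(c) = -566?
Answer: I*√563 ≈ 23.728*I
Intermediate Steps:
S(z, V) = 3 (S(z, V) = 3 - (-3*0)*V² = 3 - 0*V² = 3 - 1*0 = 3 + 0 = 3)
√(S(-686, -639) + l(697)) = √(3 - 566) = √(-563) = I*√563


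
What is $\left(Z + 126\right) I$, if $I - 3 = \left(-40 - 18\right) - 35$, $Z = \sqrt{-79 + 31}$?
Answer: $-11340 - 360 i \sqrt{3} \approx -11340.0 - 623.54 i$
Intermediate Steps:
$Z = 4 i \sqrt{3}$ ($Z = \sqrt{-48} = 4 i \sqrt{3} \approx 6.9282 i$)
$I = -90$ ($I = 3 - 93 = -90$)
$\left(Z + 126\right) I = \left(4 i \sqrt{3} + 126\right) \left(-90\right) = \left(126 + 4 i \sqrt{3}\right) \left(-90\right) = -11340 - 360 i \sqrt{3}$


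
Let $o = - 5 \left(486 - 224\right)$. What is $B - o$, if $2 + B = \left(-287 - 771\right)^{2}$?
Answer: $1120672$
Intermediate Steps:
$o = -1310$ ($o = \left(-5\right) 262 = -1310$)
$B = 1119362$ ($B = -2 + \left(-287 - 771\right)^{2} = -2 + \left(-1058\right)^{2} = -2 + 1119364 = 1119362$)
$B - o = 1119362 - -1310 = 1119362 + 1310 = 1120672$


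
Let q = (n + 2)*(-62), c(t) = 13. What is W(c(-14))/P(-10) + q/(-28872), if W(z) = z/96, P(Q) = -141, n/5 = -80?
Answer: -4644301/5427936 ≈ -0.85563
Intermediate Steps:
n = -400 (n = 5*(-80) = -400)
q = 24676 (q = (-400 + 2)*(-62) = -398*(-62) = 24676)
W(z) = z/96 (W(z) = z*(1/96) = z/96)
W(c(-14))/P(-10) + q/(-28872) = ((1/96)*13)/(-141) + 24676/(-28872) = (13/96)*(-1/141) + 24676*(-1/28872) = -13/13536 - 6169/7218 = -4644301/5427936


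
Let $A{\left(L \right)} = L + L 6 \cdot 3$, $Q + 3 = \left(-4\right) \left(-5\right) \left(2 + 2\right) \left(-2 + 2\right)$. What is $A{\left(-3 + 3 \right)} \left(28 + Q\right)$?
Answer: $0$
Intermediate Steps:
$Q = -3$ ($Q = -3 + \left(-4\right) \left(-5\right) \left(2 + 2\right) \left(-2 + 2\right) = -3 + 20 \cdot 4 \cdot 0 = -3 + 20 \cdot 0 = -3 + 0 = -3$)
$A{\left(L \right)} = 19 L$ ($A{\left(L \right)} = L + L 18 = L + 18 L = 19 L$)
$A{\left(-3 + 3 \right)} \left(28 + Q\right) = 19 \left(-3 + 3\right) \left(28 - 3\right) = 19 \cdot 0 \cdot 25 = 0 \cdot 25 = 0$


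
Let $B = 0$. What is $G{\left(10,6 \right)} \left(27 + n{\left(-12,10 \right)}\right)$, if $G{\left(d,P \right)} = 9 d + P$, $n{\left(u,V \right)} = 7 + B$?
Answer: $3264$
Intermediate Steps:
$n{\left(u,V \right)} = 7$ ($n{\left(u,V \right)} = 7 + 0 = 7$)
$G{\left(d,P \right)} = P + 9 d$
$G{\left(10,6 \right)} \left(27 + n{\left(-12,10 \right)}\right) = \left(6 + 9 \cdot 10\right) \left(27 + 7\right) = \left(6 + 90\right) 34 = 96 \cdot 34 = 3264$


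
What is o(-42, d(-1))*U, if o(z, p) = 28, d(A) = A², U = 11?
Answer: 308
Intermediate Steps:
o(-42, d(-1))*U = 28*11 = 308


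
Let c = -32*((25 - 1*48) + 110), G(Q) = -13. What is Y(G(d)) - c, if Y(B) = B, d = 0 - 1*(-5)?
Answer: 2771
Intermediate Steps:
d = 5 (d = 0 + 5 = 5)
c = -2784 (c = -32*((25 - 48) + 110) = -32*(-23 + 110) = -32*87 = -2784)
Y(G(d)) - c = -13 - 1*(-2784) = -13 + 2784 = 2771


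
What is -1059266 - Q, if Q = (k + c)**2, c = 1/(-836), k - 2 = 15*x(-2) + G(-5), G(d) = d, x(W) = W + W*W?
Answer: -740826220377/698896 ≈ -1.0600e+6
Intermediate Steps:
x(W) = W + W**2
k = 27 (k = 2 + (15*(-2*(1 - 2)) - 5) = 2 + (15*(-2*(-1)) - 5) = 2 + (15*2 - 5) = 2 + (30 - 5) = 2 + 25 = 27)
c = -1/836 ≈ -0.0011962
Q = 509450041/698896 (Q = (27 - 1/836)**2 = (22571/836)**2 = 509450041/698896 ≈ 728.94)
-1059266 - Q = -1059266 - 1*509450041/698896 = -1059266 - 509450041/698896 = -740826220377/698896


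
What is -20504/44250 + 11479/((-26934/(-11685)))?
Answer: 989132305669/198638250 ≈ 4979.6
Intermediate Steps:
-20504/44250 + 11479/((-26934/(-11685))) = -20504*1/44250 + 11479/((-26934*(-1/11685))) = -10252/22125 + 11479/(8978/3895) = -10252/22125 + 11479*(3895/8978) = -10252/22125 + 44710705/8978 = 989132305669/198638250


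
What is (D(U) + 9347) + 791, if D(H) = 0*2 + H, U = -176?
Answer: 9962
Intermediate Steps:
D(H) = H (D(H) = 0 + H = H)
(D(U) + 9347) + 791 = (-176 + 9347) + 791 = 9171 + 791 = 9962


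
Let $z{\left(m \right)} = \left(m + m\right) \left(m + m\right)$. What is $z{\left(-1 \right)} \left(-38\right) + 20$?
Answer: $-132$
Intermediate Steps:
$z{\left(m \right)} = 4 m^{2}$ ($z{\left(m \right)} = 2 m 2 m = 4 m^{2}$)
$z{\left(-1 \right)} \left(-38\right) + 20 = 4 \left(-1\right)^{2} \left(-38\right) + 20 = 4 \cdot 1 \left(-38\right) + 20 = 4 \left(-38\right) + 20 = -152 + 20 = -132$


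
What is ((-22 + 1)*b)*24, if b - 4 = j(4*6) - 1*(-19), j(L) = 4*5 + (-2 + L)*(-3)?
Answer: 11592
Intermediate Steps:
j(L) = 26 - 3*L (j(L) = 20 + (6 - 3*L) = 26 - 3*L)
b = -23 (b = 4 + ((26 - 12*6) - 1*(-19)) = 4 + ((26 - 3*24) + 19) = 4 + ((26 - 72) + 19) = 4 + (-46 + 19) = 4 - 27 = -23)
((-22 + 1)*b)*24 = ((-22 + 1)*(-23))*24 = -21*(-23)*24 = 483*24 = 11592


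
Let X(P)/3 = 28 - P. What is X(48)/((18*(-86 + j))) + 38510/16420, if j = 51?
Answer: 84155/34482 ≈ 2.4405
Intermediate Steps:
X(P) = 84 - 3*P (X(P) = 3*(28 - P) = 84 - 3*P)
X(48)/((18*(-86 + j))) + 38510/16420 = (84 - 3*48)/((18*(-86 + 51))) + 38510/16420 = (84 - 144)/((18*(-35))) + 38510*(1/16420) = -60/(-630) + 3851/1642 = -60*(-1/630) + 3851/1642 = 2/21 + 3851/1642 = 84155/34482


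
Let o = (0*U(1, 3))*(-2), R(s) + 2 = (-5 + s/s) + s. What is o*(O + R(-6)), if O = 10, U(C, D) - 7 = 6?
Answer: 0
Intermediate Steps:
U(C, D) = 13 (U(C, D) = 7 + 6 = 13)
R(s) = -6 + s (R(s) = -2 + ((-5 + s/s) + s) = -2 + ((-5 + 1) + s) = -2 + (-4 + s) = -6 + s)
o = 0 (o = (0*13)*(-2) = 0*(-2) = 0)
o*(O + R(-6)) = 0*(10 + (-6 - 6)) = 0*(10 - 12) = 0*(-2) = 0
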